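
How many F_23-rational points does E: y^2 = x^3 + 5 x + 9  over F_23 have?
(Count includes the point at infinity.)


For each x in F_23, count y with y^2 = x^3 + 5 x + 9 mod 23:
  x = 0: RHS = 9, y in [3, 20]  -> 2 point(s)
  x = 2: RHS = 4, y in [2, 21]  -> 2 point(s)
  x = 4: RHS = 1, y in [1, 22]  -> 2 point(s)
  x = 6: RHS = 2, y in [5, 18]  -> 2 point(s)
  x = 8: RHS = 9, y in [3, 20]  -> 2 point(s)
  x = 9: RHS = 1, y in [1, 22]  -> 2 point(s)
  x = 10: RHS = 1, y in [1, 22]  -> 2 point(s)
  x = 12: RHS = 3, y in [7, 16]  -> 2 point(s)
  x = 15: RHS = 9, y in [3, 20]  -> 2 point(s)
  x = 17: RHS = 16, y in [4, 19]  -> 2 point(s)
  x = 20: RHS = 13, y in [6, 17]  -> 2 point(s)
  x = 22: RHS = 3, y in [7, 16]  -> 2 point(s)
Affine points: 24. Add the point at infinity: total = 25.

#E(F_23) = 25


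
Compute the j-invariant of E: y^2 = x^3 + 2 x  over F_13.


Delta = -16(4 a^3 + 27 b^2) mod 13 = 8
-1728 * (4 a)^3 = -1728 * (4*2)^3 mod 13 = 5
j = 5 * 8^(-1) mod 13 = 12

j = 12 (mod 13)


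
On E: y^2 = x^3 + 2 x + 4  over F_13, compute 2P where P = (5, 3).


Doubling: s = (3 x1^2 + a) / (2 y1)
s = (3*5^2 + 2) / (2*3) mod 13 = 2
x3 = s^2 - 2 x1 mod 13 = 2^2 - 2*5 = 7
y3 = s (x1 - x3) - y1 mod 13 = 2 * (5 - 7) - 3 = 6

2P = (7, 6)


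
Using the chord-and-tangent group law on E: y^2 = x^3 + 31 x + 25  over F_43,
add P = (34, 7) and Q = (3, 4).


P != Q, so use the chord formula.
s = (y2 - y1) / (x2 - x1) = (40) / (12) mod 43 = 32
x3 = s^2 - x1 - x2 mod 43 = 32^2 - 34 - 3 = 41
y3 = s (x1 - x3) - y1 mod 43 = 32 * (34 - 41) - 7 = 27

P + Q = (41, 27)


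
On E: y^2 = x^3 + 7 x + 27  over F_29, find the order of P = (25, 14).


Compute successive multiples of P until we hit O:
  1P = (25, 14)
  2P = (17, 10)
  3P = (9, 23)
  4P = (2, 22)
  5P = (7, 10)
  6P = (6, 16)
  7P = (5, 19)
  8P = (19, 28)
  ... (continuing to 29P)
  29P = O

ord(P) = 29


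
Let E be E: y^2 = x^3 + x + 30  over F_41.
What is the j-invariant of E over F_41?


Delta = -16(4 a^3 + 27 b^2) mod 41 = 21
-1728 * (4 a)^3 = -1728 * (4*1)^3 mod 41 = 26
j = 26 * 21^(-1) mod 41 = 11

j = 11 (mod 41)


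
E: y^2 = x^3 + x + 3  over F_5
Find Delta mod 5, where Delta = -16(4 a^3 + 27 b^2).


4 a^3 + 27 b^2 = 4*1^3 + 27*3^2 = 4 + 243 = 247
Delta = -16 * (247) = -3952
Delta mod 5 = 3

Delta = 3 (mod 5)


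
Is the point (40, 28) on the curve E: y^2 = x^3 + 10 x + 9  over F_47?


Check whether y^2 = x^3 + 10 x + 9 (mod 47) for (x, y) = (40, 28).
LHS: y^2 = 28^2 mod 47 = 32
RHS: x^3 + 10 x + 9 = 40^3 + 10*40 + 9 mod 47 = 19
LHS != RHS

No, not on the curve


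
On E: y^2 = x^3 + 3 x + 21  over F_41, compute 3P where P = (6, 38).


k = 3 = 11_2 (binary, LSB first: 11)
Double-and-add from P = (6, 38):
  bit 0 = 1: acc = O + (6, 38) = (6, 38)
  bit 1 = 1: acc = (6, 38) + (33, 31) = (33, 10)

3P = (33, 10)


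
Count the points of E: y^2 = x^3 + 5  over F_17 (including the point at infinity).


For each x in F_17, count y with y^2 = x^3 + 0 x + 5 mod 17:
  x = 2: RHS = 13, y in [8, 9]  -> 2 point(s)
  x = 3: RHS = 15, y in [7, 10]  -> 2 point(s)
  x = 4: RHS = 1, y in [1, 16]  -> 2 point(s)
  x = 6: RHS = 0, y in [0]  -> 1 point(s)
  x = 7: RHS = 8, y in [5, 12]  -> 2 point(s)
  x = 10: RHS = 2, y in [6, 11]  -> 2 point(s)
  x = 12: RHS = 16, y in [4, 13]  -> 2 point(s)
  x = 13: RHS = 9, y in [3, 14]  -> 2 point(s)
  x = 16: RHS = 4, y in [2, 15]  -> 2 point(s)
Affine points: 17. Add the point at infinity: total = 18.

#E(F_17) = 18


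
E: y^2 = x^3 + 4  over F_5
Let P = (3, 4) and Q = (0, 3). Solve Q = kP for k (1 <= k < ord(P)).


Enumerate multiples of P until we hit Q = (0, 3):
  1P = (3, 4)
  2P = (0, 3)
Match found at i = 2.

k = 2


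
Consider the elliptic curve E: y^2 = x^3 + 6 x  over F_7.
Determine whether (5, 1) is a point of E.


Check whether y^2 = x^3 + 6 x + 0 (mod 7) for (x, y) = (5, 1).
LHS: y^2 = 1^2 mod 7 = 1
RHS: x^3 + 6 x + 0 = 5^3 + 6*5 + 0 mod 7 = 1
LHS = RHS

Yes, on the curve


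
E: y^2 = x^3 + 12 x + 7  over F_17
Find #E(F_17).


For each x in F_17, count y with y^2 = x^3 + 12 x + 7 mod 17:
  x = 3: RHS = 2, y in [6, 11]  -> 2 point(s)
  x = 4: RHS = 0, y in [0]  -> 1 point(s)
  x = 7: RHS = 9, y in [3, 14]  -> 2 point(s)
  x = 11: RHS = 8, y in [5, 12]  -> 2 point(s)
  x = 12: RHS = 9, y in [3, 14]  -> 2 point(s)
  x = 15: RHS = 9, y in [3, 14]  -> 2 point(s)
Affine points: 11. Add the point at infinity: total = 12.

#E(F_17) = 12


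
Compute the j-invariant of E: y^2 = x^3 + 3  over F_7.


Delta = -16(4 a^3 + 27 b^2) mod 7 = 4
-1728 * (4 a)^3 = -1728 * (4*0)^3 mod 7 = 0
j = 0 * 4^(-1) mod 7 = 0

j = 0 (mod 7)


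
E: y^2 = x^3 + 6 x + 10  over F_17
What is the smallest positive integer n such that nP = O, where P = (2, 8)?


Compute successive multiples of P until we hit O:
  1P = (2, 8)
  2P = (14, 4)
  3P = (3, 15)
  4P = (10, 4)
  5P = (1, 0)
  6P = (10, 13)
  7P = (3, 2)
  8P = (14, 13)
  ... (continuing to 10P)
  10P = O

ord(P) = 10


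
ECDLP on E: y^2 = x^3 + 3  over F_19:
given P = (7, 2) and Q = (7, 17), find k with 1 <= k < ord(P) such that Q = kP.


Enumerate multiples of P until we hit Q = (7, 17):
  1P = (7, 2)
  2P = (3, 12)
  3P = (1, 2)
  4P = (11, 17)
  5P = (2, 12)
  6P = (14, 12)
  7P = (14, 7)
  8P = (2, 7)
  9P = (11, 2)
  10P = (1, 17)
  11P = (3, 7)
  12P = (7, 17)
Match found at i = 12.

k = 12


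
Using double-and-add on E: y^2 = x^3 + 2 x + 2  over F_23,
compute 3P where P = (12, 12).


k = 3 = 11_2 (binary, LSB first: 11)
Double-and-add from P = (12, 12):
  bit 0 = 1: acc = O + (12, 12) = (12, 12)
  bit 1 = 1: acc = (12, 12) + (8, 22) = (15, 7)

3P = (15, 7)


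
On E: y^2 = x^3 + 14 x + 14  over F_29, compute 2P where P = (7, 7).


Doubling: s = (3 x1^2 + a) / (2 y1)
s = (3*7^2 + 14) / (2*7) mod 29 = 26
x3 = s^2 - 2 x1 mod 29 = 26^2 - 2*7 = 24
y3 = s (x1 - x3) - y1 mod 29 = 26 * (7 - 24) - 7 = 15

2P = (24, 15)


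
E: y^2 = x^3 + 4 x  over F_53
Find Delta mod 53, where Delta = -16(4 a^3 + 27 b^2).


4 a^3 + 27 b^2 = 4*4^3 + 27*0^2 = 256 + 0 = 256
Delta = -16 * (256) = -4096
Delta mod 53 = 38

Delta = 38 (mod 53)


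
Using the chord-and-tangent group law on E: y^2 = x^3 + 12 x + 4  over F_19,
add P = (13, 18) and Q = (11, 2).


P != Q, so use the chord formula.
s = (y2 - y1) / (x2 - x1) = (3) / (17) mod 19 = 8
x3 = s^2 - x1 - x2 mod 19 = 8^2 - 13 - 11 = 2
y3 = s (x1 - x3) - y1 mod 19 = 8 * (13 - 2) - 18 = 13

P + Q = (2, 13)


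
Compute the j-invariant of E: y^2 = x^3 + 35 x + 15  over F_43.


Delta = -16(4 a^3 + 27 b^2) mod 43 = 25
-1728 * (4 a)^3 = -1728 * (4*35)^3 mod 43 = 16
j = 16 * 25^(-1) mod 43 = 23

j = 23 (mod 43)


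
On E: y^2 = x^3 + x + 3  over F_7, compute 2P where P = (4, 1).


Doubling: s = (3 x1^2 + a) / (2 y1)
s = (3*4^2 + 1) / (2*1) mod 7 = 0
x3 = s^2 - 2 x1 mod 7 = 0^2 - 2*4 = 6
y3 = s (x1 - x3) - y1 mod 7 = 0 * (4 - 6) - 1 = 6

2P = (6, 6)


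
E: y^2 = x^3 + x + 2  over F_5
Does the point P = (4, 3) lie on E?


Check whether y^2 = x^3 + 1 x + 2 (mod 5) for (x, y) = (4, 3).
LHS: y^2 = 3^2 mod 5 = 4
RHS: x^3 + 1 x + 2 = 4^3 + 1*4 + 2 mod 5 = 0
LHS != RHS

No, not on the curve


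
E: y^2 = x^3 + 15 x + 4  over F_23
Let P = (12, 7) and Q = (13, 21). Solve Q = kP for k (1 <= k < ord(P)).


Enumerate multiples of P until we hit Q = (13, 21):
  1P = (12, 7)
  2P = (15, 4)
  3P = (20, 1)
  4P = (16, 19)
  5P = (4, 17)
  6P = (10, 2)
  7P = (13, 2)
  8P = (0, 2)
  9P = (19, 15)
  10P = (21, 9)
  11P = (21, 14)
  12P = (19, 8)
  13P = (0, 21)
  14P = (13, 21)
Match found at i = 14.

k = 14


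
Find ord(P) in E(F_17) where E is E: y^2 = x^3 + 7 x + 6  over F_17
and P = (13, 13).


Compute successive multiples of P until we hit O:
  1P = (13, 13)
  2P = (4, 8)
  3P = (15, 1)
  4P = (8, 8)
  5P = (14, 3)
  6P = (5, 9)
  7P = (12, 13)
  8P = (9, 4)
  ... (continuing to 21P)
  21P = O

ord(P) = 21


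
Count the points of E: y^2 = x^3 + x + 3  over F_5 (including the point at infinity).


For each x in F_5, count y with y^2 = x^3 + 1 x + 3 mod 5:
  x = 1: RHS = 0, y in [0]  -> 1 point(s)
  x = 4: RHS = 1, y in [1, 4]  -> 2 point(s)
Affine points: 3. Add the point at infinity: total = 4.

#E(F_5) = 4


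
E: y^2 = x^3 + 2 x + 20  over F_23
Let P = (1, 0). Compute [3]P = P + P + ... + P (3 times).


k = 3 = 11_2 (binary, LSB first: 11)
Double-and-add from P = (1, 0):
  bit 0 = 1: acc = O + (1, 0) = (1, 0)
  bit 1 = 1: acc = (1, 0) + O = (1, 0)

3P = (1, 0)


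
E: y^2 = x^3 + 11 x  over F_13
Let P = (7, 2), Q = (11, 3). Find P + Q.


P != Q, so use the chord formula.
s = (y2 - y1) / (x2 - x1) = (1) / (4) mod 13 = 10
x3 = s^2 - x1 - x2 mod 13 = 10^2 - 7 - 11 = 4
y3 = s (x1 - x3) - y1 mod 13 = 10 * (7 - 4) - 2 = 2

P + Q = (4, 2)


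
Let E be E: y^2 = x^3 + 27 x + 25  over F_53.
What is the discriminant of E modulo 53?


4 a^3 + 27 b^2 = 4*27^3 + 27*25^2 = 78732 + 16875 = 95607
Delta = -16 * (95607) = -1529712
Delta mod 53 = 27

Delta = 27 (mod 53)


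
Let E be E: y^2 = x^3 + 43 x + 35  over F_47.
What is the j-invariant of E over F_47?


Delta = -16(4 a^3 + 27 b^2) mod 47 = 27
-1728 * (4 a)^3 = -1728 * (4*43)^3 mod 47 = 17
j = 17 * 27^(-1) mod 47 = 25

j = 25 (mod 47)


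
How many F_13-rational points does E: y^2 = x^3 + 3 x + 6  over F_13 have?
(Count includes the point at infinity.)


For each x in F_13, count y with y^2 = x^3 + 3 x + 6 mod 13:
  x = 1: RHS = 10, y in [6, 7]  -> 2 point(s)
  x = 3: RHS = 3, y in [4, 9]  -> 2 point(s)
  x = 4: RHS = 4, y in [2, 11]  -> 2 point(s)
  x = 5: RHS = 3, y in [4, 9]  -> 2 point(s)
  x = 8: RHS = 9, y in [3, 10]  -> 2 point(s)
  x = 10: RHS = 9, y in [3, 10]  -> 2 point(s)
Affine points: 12. Add the point at infinity: total = 13.

#E(F_13) = 13


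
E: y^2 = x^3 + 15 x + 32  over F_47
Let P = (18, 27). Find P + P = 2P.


Doubling: s = (3 x1^2 + a) / (2 y1)
s = (3*18^2 + 15) / (2*27) mod 47 = 0
x3 = s^2 - 2 x1 mod 47 = 0^2 - 2*18 = 11
y3 = s (x1 - x3) - y1 mod 47 = 0 * (18 - 11) - 27 = 20

2P = (11, 20)


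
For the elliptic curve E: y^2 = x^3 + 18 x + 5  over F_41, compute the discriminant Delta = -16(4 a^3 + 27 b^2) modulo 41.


4 a^3 + 27 b^2 = 4*18^3 + 27*5^2 = 23328 + 675 = 24003
Delta = -16 * (24003) = -384048
Delta mod 41 = 40

Delta = 40 (mod 41)


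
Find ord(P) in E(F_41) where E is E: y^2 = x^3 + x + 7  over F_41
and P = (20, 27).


Compute successive multiples of P until we hit O:
  1P = (20, 27)
  2P = (38, 10)
  3P = (3, 23)
  4P = (26, 15)
  5P = (40, 13)
  6P = (27, 23)
  7P = (37, 12)
  8P = (35, 20)
  ... (continuing to 19P)
  19P = O

ord(P) = 19


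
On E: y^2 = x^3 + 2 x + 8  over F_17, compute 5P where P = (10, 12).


k = 5 = 101_2 (binary, LSB first: 101)
Double-and-add from P = (10, 12):
  bit 0 = 1: acc = O + (10, 12) = (10, 12)
  bit 1 = 0: acc unchanged = (10, 12)
  bit 2 = 1: acc = (10, 12) + (14, 14) = (6, 7)

5P = (6, 7)


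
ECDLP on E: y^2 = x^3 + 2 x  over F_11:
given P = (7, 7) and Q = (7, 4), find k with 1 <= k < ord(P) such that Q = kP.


Enumerate multiples of P until we hit Q = (7, 4):
  1P = (7, 7)
  2P = (1, 5)
  3P = (8, 0)
  4P = (1, 6)
  5P = (7, 4)
Match found at i = 5.

k = 5


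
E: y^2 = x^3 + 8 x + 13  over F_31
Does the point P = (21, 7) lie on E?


Check whether y^2 = x^3 + 8 x + 13 (mod 31) for (x, y) = (21, 7).
LHS: y^2 = 7^2 mod 31 = 18
RHS: x^3 + 8 x + 13 = 21^3 + 8*21 + 13 mod 31 = 18
LHS = RHS

Yes, on the curve


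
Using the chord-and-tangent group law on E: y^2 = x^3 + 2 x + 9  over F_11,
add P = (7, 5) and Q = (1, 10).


P != Q, so use the chord formula.
s = (y2 - y1) / (x2 - x1) = (5) / (5) mod 11 = 1
x3 = s^2 - x1 - x2 mod 11 = 1^2 - 7 - 1 = 4
y3 = s (x1 - x3) - y1 mod 11 = 1 * (7 - 4) - 5 = 9

P + Q = (4, 9)


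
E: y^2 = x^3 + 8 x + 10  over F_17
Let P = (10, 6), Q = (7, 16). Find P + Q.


P != Q, so use the chord formula.
s = (y2 - y1) / (x2 - x1) = (10) / (14) mod 17 = 8
x3 = s^2 - x1 - x2 mod 17 = 8^2 - 10 - 7 = 13
y3 = s (x1 - x3) - y1 mod 17 = 8 * (10 - 13) - 6 = 4

P + Q = (13, 4)


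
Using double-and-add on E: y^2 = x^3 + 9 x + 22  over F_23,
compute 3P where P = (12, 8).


k = 3 = 11_2 (binary, LSB first: 11)
Double-and-add from P = (12, 8):
  bit 0 = 1: acc = O + (12, 8) = (12, 8)
  bit 1 = 1: acc = (12, 8) + (12, 15) = O

3P = O


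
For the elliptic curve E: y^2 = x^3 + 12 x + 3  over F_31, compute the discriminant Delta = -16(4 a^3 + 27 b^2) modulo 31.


4 a^3 + 27 b^2 = 4*12^3 + 27*3^2 = 6912 + 243 = 7155
Delta = -16 * (7155) = -114480
Delta mod 31 = 3

Delta = 3 (mod 31)


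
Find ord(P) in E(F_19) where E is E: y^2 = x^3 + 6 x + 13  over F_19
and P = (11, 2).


Compute successive multiples of P until we hit O:
  1P = (11, 2)
  2P = (1, 18)
  3P = (5, 15)
  4P = (4, 5)
  5P = (10, 3)
  6P = (18, 5)
  7P = (15, 18)
  8P = (9, 6)
  ... (continuing to 21P)
  21P = O

ord(P) = 21


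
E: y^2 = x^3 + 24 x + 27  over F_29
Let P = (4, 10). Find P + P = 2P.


Doubling: s = (3 x1^2 + a) / (2 y1)
s = (3*4^2 + 24) / (2*10) mod 29 = 21
x3 = s^2 - 2 x1 mod 29 = 21^2 - 2*4 = 27
y3 = s (x1 - x3) - y1 mod 29 = 21 * (4 - 27) - 10 = 0

2P = (27, 0)


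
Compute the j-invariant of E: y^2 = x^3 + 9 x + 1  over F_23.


Delta = -16(4 a^3 + 27 b^2) mod 23 = 16
-1728 * (4 a)^3 = -1728 * (4*9)^3 mod 23 = 10
j = 10 * 16^(-1) mod 23 = 15

j = 15 (mod 23)


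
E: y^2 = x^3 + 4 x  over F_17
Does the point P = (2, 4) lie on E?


Check whether y^2 = x^3 + 4 x + 0 (mod 17) for (x, y) = (2, 4).
LHS: y^2 = 4^2 mod 17 = 16
RHS: x^3 + 4 x + 0 = 2^3 + 4*2 + 0 mod 17 = 16
LHS = RHS

Yes, on the curve


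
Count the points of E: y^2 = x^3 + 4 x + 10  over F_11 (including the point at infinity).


For each x in F_11, count y with y^2 = x^3 + 4 x + 10 mod 11:
  x = 1: RHS = 4, y in [2, 9]  -> 2 point(s)
  x = 2: RHS = 4, y in [2, 9]  -> 2 point(s)
  x = 3: RHS = 5, y in [4, 7]  -> 2 point(s)
  x = 5: RHS = 1, y in [1, 10]  -> 2 point(s)
  x = 8: RHS = 4, y in [2, 9]  -> 2 point(s)
  x = 9: RHS = 5, y in [4, 7]  -> 2 point(s)
  x = 10: RHS = 5, y in [4, 7]  -> 2 point(s)
Affine points: 14. Add the point at infinity: total = 15.

#E(F_11) = 15


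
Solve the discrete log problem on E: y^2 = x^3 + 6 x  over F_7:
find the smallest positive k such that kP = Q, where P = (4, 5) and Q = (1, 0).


Enumerate multiples of P until we hit Q = (1, 0):
  1P = (4, 5)
  2P = (1, 0)
Match found at i = 2.

k = 2


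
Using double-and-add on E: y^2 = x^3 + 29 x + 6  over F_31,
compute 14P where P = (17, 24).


k = 14 = 1110_2 (binary, LSB first: 0111)
Double-and-add from P = (17, 24):
  bit 0 = 0: acc unchanged = O
  bit 1 = 1: acc = O + (1, 6) = (1, 6)
  bit 2 = 1: acc = (1, 6) + (12, 6) = (18, 25)
  bit 3 = 1: acc = (18, 25) + (14, 5) = (24, 7)

14P = (24, 7)


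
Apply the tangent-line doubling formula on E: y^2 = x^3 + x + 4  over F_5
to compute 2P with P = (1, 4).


Doubling: s = (3 x1^2 + a) / (2 y1)
s = (3*1^2 + 1) / (2*4) mod 5 = 3
x3 = s^2 - 2 x1 mod 5 = 3^2 - 2*1 = 2
y3 = s (x1 - x3) - y1 mod 5 = 3 * (1 - 2) - 4 = 3

2P = (2, 3)


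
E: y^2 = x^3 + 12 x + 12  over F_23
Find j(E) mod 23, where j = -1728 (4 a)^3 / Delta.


Delta = -16(4 a^3 + 27 b^2) mod 23 = 22
-1728 * (4 a)^3 = -1728 * (4*12)^3 mod 23 = 22
j = 22 * 22^(-1) mod 23 = 1

j = 1 (mod 23)


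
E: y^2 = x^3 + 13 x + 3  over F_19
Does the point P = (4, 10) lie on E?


Check whether y^2 = x^3 + 13 x + 3 (mod 19) for (x, y) = (4, 10).
LHS: y^2 = 10^2 mod 19 = 5
RHS: x^3 + 13 x + 3 = 4^3 + 13*4 + 3 mod 19 = 5
LHS = RHS

Yes, on the curve


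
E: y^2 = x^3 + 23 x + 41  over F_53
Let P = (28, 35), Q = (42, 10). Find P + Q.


P != Q, so use the chord formula.
s = (y2 - y1) / (x2 - x1) = (28) / (14) mod 53 = 2
x3 = s^2 - x1 - x2 mod 53 = 2^2 - 28 - 42 = 40
y3 = s (x1 - x3) - y1 mod 53 = 2 * (28 - 40) - 35 = 47

P + Q = (40, 47)


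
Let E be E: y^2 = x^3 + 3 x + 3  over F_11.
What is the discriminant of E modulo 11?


4 a^3 + 27 b^2 = 4*3^3 + 27*3^2 = 108 + 243 = 351
Delta = -16 * (351) = -5616
Delta mod 11 = 5

Delta = 5 (mod 11)


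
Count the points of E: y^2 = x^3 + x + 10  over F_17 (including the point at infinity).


For each x in F_17, count y with y^2 = x^3 + 1 x + 10 mod 17:
  x = 5: RHS = 4, y in [2, 15]  -> 2 point(s)
  x = 9: RHS = 0, y in [0]  -> 1 point(s)
  x = 10: RHS = 0, y in [0]  -> 1 point(s)
  x = 11: RHS = 9, y in [3, 14]  -> 2 point(s)
  x = 12: RHS = 16, y in [4, 13]  -> 2 point(s)
  x = 15: RHS = 0, y in [0]  -> 1 point(s)
  x = 16: RHS = 8, y in [5, 12]  -> 2 point(s)
Affine points: 11. Add the point at infinity: total = 12.

#E(F_17) = 12


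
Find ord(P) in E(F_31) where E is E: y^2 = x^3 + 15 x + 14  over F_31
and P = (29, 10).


Compute successive multiples of P until we hit O:
  1P = (29, 10)
  2P = (9, 17)
  3P = (18, 28)
  4P = (0, 13)
  5P = (12, 0)
  6P = (0, 18)
  7P = (18, 3)
  8P = (9, 14)
  ... (continuing to 10P)
  10P = O

ord(P) = 10


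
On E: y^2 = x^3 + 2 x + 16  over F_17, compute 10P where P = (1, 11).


k = 10 = 1010_2 (binary, LSB first: 0101)
Double-and-add from P = (1, 11):
  bit 0 = 0: acc unchanged = O
  bit 1 = 1: acc = O + (16, 8) = (16, 8)
  bit 2 = 0: acc unchanged = (16, 8)
  bit 3 = 1: acc = (16, 8) + (10, 4) = (16, 9)

10P = (16, 9)


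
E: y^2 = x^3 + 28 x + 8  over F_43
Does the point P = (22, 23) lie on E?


Check whether y^2 = x^3 + 28 x + 8 (mod 43) for (x, y) = (22, 23).
LHS: y^2 = 23^2 mod 43 = 13
RHS: x^3 + 28 x + 8 = 22^3 + 28*22 + 8 mod 43 = 6
LHS != RHS

No, not on the curve


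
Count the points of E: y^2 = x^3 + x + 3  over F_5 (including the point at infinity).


For each x in F_5, count y with y^2 = x^3 + 1 x + 3 mod 5:
  x = 1: RHS = 0, y in [0]  -> 1 point(s)
  x = 4: RHS = 1, y in [1, 4]  -> 2 point(s)
Affine points: 3. Add the point at infinity: total = 4.

#E(F_5) = 4


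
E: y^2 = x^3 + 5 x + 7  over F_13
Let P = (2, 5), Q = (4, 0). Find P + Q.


P != Q, so use the chord formula.
s = (y2 - y1) / (x2 - x1) = (8) / (2) mod 13 = 4
x3 = s^2 - x1 - x2 mod 13 = 4^2 - 2 - 4 = 10
y3 = s (x1 - x3) - y1 mod 13 = 4 * (2 - 10) - 5 = 2

P + Q = (10, 2)


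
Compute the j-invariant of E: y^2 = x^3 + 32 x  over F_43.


Delta = -16(4 a^3 + 27 b^2) mod 43 = 1
-1728 * (4 a)^3 = -1728 * (4*32)^3 mod 43 = 8
j = 8 * 1^(-1) mod 43 = 8

j = 8 (mod 43)


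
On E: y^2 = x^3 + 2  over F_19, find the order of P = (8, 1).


Compute successive multiples of P until we hit O:
  1P = (8, 1)
  2P = (4, 3)
  3P = (12, 1)
  4P = (18, 18)
  5P = (9, 3)
  6P = (6, 3)
  7P = (6, 16)
  8P = (9, 16)
  ... (continuing to 13P)
  13P = O

ord(P) = 13


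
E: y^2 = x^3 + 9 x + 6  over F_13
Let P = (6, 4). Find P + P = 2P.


Doubling: s = (3 x1^2 + a) / (2 y1)
s = (3*6^2 + 9) / (2*4) mod 13 = 0
x3 = s^2 - 2 x1 mod 13 = 0^2 - 2*6 = 1
y3 = s (x1 - x3) - y1 mod 13 = 0 * (6 - 1) - 4 = 9

2P = (1, 9)


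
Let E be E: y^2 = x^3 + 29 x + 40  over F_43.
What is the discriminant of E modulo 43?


4 a^3 + 27 b^2 = 4*29^3 + 27*40^2 = 97556 + 43200 = 140756
Delta = -16 * (140756) = -2252096
Delta mod 43 = 29

Delta = 29 (mod 43)


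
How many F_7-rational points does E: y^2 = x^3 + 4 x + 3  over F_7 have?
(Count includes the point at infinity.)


For each x in F_7, count y with y^2 = x^3 + 4 x + 3 mod 7:
  x = 1: RHS = 1, y in [1, 6]  -> 2 point(s)
  x = 3: RHS = 0, y in [0]  -> 1 point(s)
  x = 5: RHS = 1, y in [1, 6]  -> 2 point(s)
Affine points: 5. Add the point at infinity: total = 6.

#E(F_7) = 6


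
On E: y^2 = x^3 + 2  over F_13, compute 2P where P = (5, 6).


k = 2 = 10_2 (binary, LSB first: 01)
Double-and-add from P = (5, 6):
  bit 0 = 0: acc unchanged = O
  bit 1 = 1: acc = O + (12, 12) = (12, 12)

2P = (12, 12)


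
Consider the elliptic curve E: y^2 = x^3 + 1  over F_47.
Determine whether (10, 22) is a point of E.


Check whether y^2 = x^3 + 0 x + 1 (mod 47) for (x, y) = (10, 22).
LHS: y^2 = 22^2 mod 47 = 14
RHS: x^3 + 0 x + 1 = 10^3 + 0*10 + 1 mod 47 = 14
LHS = RHS

Yes, on the curve


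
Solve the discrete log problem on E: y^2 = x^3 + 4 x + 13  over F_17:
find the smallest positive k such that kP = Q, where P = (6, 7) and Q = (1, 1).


Enumerate multiples of P until we hit Q = (1, 1):
  1P = (6, 7)
  2P = (1, 16)
  3P = (1, 1)
Match found at i = 3.

k = 3


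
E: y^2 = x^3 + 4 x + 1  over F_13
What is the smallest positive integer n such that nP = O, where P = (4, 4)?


Compute successive multiples of P until we hit O:
  1P = (4, 4)
  2P = (5, 9)
  3P = (3, 1)
  4P = (2, 2)
  5P = (8, 5)
  6P = (10, 1)
  7P = (9, 5)
  8P = (12, 10)
  ... (continuing to 19P)
  19P = O

ord(P) = 19


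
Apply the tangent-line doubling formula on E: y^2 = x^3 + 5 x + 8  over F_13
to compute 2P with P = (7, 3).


Doubling: s = (3 x1^2 + a) / (2 y1)
s = (3*7^2 + 5) / (2*3) mod 13 = 8
x3 = s^2 - 2 x1 mod 13 = 8^2 - 2*7 = 11
y3 = s (x1 - x3) - y1 mod 13 = 8 * (7 - 11) - 3 = 4

2P = (11, 4)


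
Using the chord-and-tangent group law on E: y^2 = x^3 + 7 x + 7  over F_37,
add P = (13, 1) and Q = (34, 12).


P != Q, so use the chord formula.
s = (y2 - y1) / (x2 - x1) = (11) / (21) mod 37 = 34
x3 = s^2 - x1 - x2 mod 37 = 34^2 - 13 - 34 = 36
y3 = s (x1 - x3) - y1 mod 37 = 34 * (13 - 36) - 1 = 31

P + Q = (36, 31)


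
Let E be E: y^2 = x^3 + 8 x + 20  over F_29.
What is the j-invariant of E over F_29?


Delta = -16(4 a^3 + 27 b^2) mod 29 = 13
-1728 * (4 a)^3 = -1728 * (4*8)^3 mod 29 = 5
j = 5 * 13^(-1) mod 29 = 16

j = 16 (mod 29)


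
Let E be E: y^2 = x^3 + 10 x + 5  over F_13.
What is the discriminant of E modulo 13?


4 a^3 + 27 b^2 = 4*10^3 + 27*5^2 = 4000 + 675 = 4675
Delta = -16 * (4675) = -74800
Delta mod 13 = 2

Delta = 2 (mod 13)


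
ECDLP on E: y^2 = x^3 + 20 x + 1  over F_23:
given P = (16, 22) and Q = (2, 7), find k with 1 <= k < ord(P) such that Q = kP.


Enumerate multiples of P until we hit Q = (2, 7):
  1P = (16, 22)
  2P = (0, 22)
  3P = (7, 1)
  4P = (8, 12)
  5P = (2, 7)
Match found at i = 5.

k = 5


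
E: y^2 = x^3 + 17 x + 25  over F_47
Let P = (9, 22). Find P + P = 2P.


Doubling: s = (3 x1^2 + a) / (2 y1)
s = (3*9^2 + 17) / (2*22) mod 47 = 23
x3 = s^2 - 2 x1 mod 47 = 23^2 - 2*9 = 41
y3 = s (x1 - x3) - y1 mod 47 = 23 * (9 - 41) - 22 = 41

2P = (41, 41)


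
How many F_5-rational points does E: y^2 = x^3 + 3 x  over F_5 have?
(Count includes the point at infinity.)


For each x in F_5, count y with y^2 = x^3 + 3 x + 0 mod 5:
  x = 0: RHS = 0, y in [0]  -> 1 point(s)
  x = 1: RHS = 4, y in [2, 3]  -> 2 point(s)
  x = 2: RHS = 4, y in [2, 3]  -> 2 point(s)
  x = 3: RHS = 1, y in [1, 4]  -> 2 point(s)
  x = 4: RHS = 1, y in [1, 4]  -> 2 point(s)
Affine points: 9. Add the point at infinity: total = 10.

#E(F_5) = 10


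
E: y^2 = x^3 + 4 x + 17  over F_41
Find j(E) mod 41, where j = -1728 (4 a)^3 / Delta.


Delta = -16(4 a^3 + 27 b^2) mod 41 = 1
-1728 * (4 a)^3 = -1728 * (4*4)^3 mod 41 = 24
j = 24 * 1^(-1) mod 41 = 24

j = 24 (mod 41)


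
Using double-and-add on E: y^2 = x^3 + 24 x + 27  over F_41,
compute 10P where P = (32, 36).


k = 10 = 1010_2 (binary, LSB first: 0101)
Double-and-add from P = (32, 36):
  bit 0 = 0: acc unchanged = O
  bit 1 = 1: acc = O + (22, 25) = (22, 25)
  bit 2 = 0: acc unchanged = (22, 25)
  bit 3 = 1: acc = (22, 25) + (29, 15) = (23, 35)

10P = (23, 35)


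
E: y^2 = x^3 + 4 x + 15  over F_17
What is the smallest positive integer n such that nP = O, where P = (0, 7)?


Compute successive multiples of P until we hit O:
  1P = (0, 7)
  2P = (15, 13)
  3P = (11, 9)
  4P = (8, 7)
  5P = (9, 10)
  6P = (10, 1)
  7P = (6, 0)
  8P = (10, 16)
  ... (continuing to 14P)
  14P = O

ord(P) = 14


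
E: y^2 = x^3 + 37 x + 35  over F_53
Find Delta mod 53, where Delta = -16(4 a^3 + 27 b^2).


4 a^3 + 27 b^2 = 4*37^3 + 27*35^2 = 202612 + 33075 = 235687
Delta = -16 * (235687) = -3770992
Delta mod 53 = 11

Delta = 11 (mod 53)


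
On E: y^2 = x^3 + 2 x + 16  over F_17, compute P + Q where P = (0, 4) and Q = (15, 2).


P != Q, so use the chord formula.
s = (y2 - y1) / (x2 - x1) = (15) / (15) mod 17 = 1
x3 = s^2 - x1 - x2 mod 17 = 1^2 - 0 - 15 = 3
y3 = s (x1 - x3) - y1 mod 17 = 1 * (0 - 3) - 4 = 10

P + Q = (3, 10)


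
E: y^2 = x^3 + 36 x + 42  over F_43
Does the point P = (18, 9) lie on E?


Check whether y^2 = x^3 + 36 x + 42 (mod 43) for (x, y) = (18, 9).
LHS: y^2 = 9^2 mod 43 = 38
RHS: x^3 + 36 x + 42 = 18^3 + 36*18 + 42 mod 43 = 29
LHS != RHS

No, not on the curve


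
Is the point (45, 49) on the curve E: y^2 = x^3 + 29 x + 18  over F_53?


Check whether y^2 = x^3 + 29 x + 18 (mod 53) for (x, y) = (45, 49).
LHS: y^2 = 49^2 mod 53 = 16
RHS: x^3 + 29 x + 18 = 45^3 + 29*45 + 18 mod 53 = 16
LHS = RHS

Yes, on the curve


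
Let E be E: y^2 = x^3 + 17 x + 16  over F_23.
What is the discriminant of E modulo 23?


4 a^3 + 27 b^2 = 4*17^3 + 27*16^2 = 19652 + 6912 = 26564
Delta = -16 * (26564) = -425024
Delta mod 23 = 16

Delta = 16 (mod 23)


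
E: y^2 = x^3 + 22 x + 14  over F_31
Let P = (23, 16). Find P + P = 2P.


Doubling: s = (3 x1^2 + a) / (2 y1)
s = (3*23^2 + 22) / (2*16) mod 31 = 28
x3 = s^2 - 2 x1 mod 31 = 28^2 - 2*23 = 25
y3 = s (x1 - x3) - y1 mod 31 = 28 * (23 - 25) - 16 = 21

2P = (25, 21)


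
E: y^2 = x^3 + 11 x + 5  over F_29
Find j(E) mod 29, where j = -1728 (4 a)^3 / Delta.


Delta = -16(4 a^3 + 27 b^2) mod 29 = 6
-1728 * (4 a)^3 = -1728 * (4*11)^3 mod 29 = 16
j = 16 * 6^(-1) mod 29 = 22

j = 22 (mod 29)


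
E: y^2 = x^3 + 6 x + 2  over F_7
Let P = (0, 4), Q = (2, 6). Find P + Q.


P != Q, so use the chord formula.
s = (y2 - y1) / (x2 - x1) = (2) / (2) mod 7 = 1
x3 = s^2 - x1 - x2 mod 7 = 1^2 - 0 - 2 = 6
y3 = s (x1 - x3) - y1 mod 7 = 1 * (0 - 6) - 4 = 4

P + Q = (6, 4)


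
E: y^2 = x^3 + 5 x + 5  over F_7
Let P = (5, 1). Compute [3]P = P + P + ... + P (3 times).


k = 3 = 11_2 (binary, LSB first: 11)
Double-and-add from P = (5, 1):
  bit 0 = 1: acc = O + (5, 1) = (5, 1)
  bit 1 = 1: acc = (5, 1) + (1, 5) = (2, 3)

3P = (2, 3)


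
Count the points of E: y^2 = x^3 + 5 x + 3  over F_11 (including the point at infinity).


For each x in F_11, count y with y^2 = x^3 + 5 x + 3 mod 11:
  x = 0: RHS = 3, y in [5, 6]  -> 2 point(s)
  x = 1: RHS = 9, y in [3, 8]  -> 2 point(s)
  x = 3: RHS = 1, y in [1, 10]  -> 2 point(s)
  x = 8: RHS = 5, y in [4, 7]  -> 2 point(s)
Affine points: 8. Add the point at infinity: total = 9.

#E(F_11) = 9


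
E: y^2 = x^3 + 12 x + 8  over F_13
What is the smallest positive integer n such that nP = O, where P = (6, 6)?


Compute successive multiples of P until we hit O:
  1P = (6, 6)
  2P = (10, 6)
  3P = (10, 7)
  4P = (6, 7)
  5P = O

ord(P) = 5


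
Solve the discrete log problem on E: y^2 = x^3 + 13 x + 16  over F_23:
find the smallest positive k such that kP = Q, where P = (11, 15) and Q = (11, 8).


Enumerate multiples of P until we hit Q = (11, 8):
  1P = (11, 15)
  2P = (7, 6)
  3P = (0, 4)
  4P = (13, 6)
  5P = (2, 2)
  6P = (3, 17)
  7P = (22, 5)
  8P = (22, 18)
  9P = (3, 6)
  10P = (2, 21)
  11P = (13, 17)
  12P = (0, 19)
  13P = (7, 17)
  14P = (11, 8)
Match found at i = 14.

k = 14


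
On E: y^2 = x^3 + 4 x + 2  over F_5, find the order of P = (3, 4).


Compute successive multiples of P until we hit O:
  1P = (3, 4)
  2P = (3, 1)
  3P = O

ord(P) = 3


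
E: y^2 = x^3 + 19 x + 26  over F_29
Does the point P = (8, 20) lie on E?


Check whether y^2 = x^3 + 19 x + 26 (mod 29) for (x, y) = (8, 20).
LHS: y^2 = 20^2 mod 29 = 23
RHS: x^3 + 19 x + 26 = 8^3 + 19*8 + 26 mod 29 = 23
LHS = RHS

Yes, on the curve


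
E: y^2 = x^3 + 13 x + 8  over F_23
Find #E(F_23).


For each x in F_23, count y with y^2 = x^3 + 13 x + 8 mod 23:
  x = 0: RHS = 8, y in [10, 13]  -> 2 point(s)
  x = 4: RHS = 9, y in [3, 20]  -> 2 point(s)
  x = 6: RHS = 3, y in [7, 16]  -> 2 point(s)
  x = 8: RHS = 3, y in [7, 16]  -> 2 point(s)
  x = 9: RHS = 3, y in [7, 16]  -> 2 point(s)
  x = 12: RHS = 6, y in [11, 12]  -> 2 point(s)
  x = 14: RHS = 13, y in [6, 17]  -> 2 point(s)
  x = 15: RHS = 13, y in [6, 17]  -> 2 point(s)
  x = 17: RHS = 13, y in [6, 17]  -> 2 point(s)
  x = 18: RHS = 2, y in [5, 18]  -> 2 point(s)
Affine points: 20. Add the point at infinity: total = 21.

#E(F_23) = 21


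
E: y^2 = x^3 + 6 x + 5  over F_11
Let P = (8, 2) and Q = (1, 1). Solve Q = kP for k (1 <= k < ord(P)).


Enumerate multiples of P until we hit Q = (1, 1):
  1P = (8, 2)
  2P = (6, 9)
  3P = (1, 1)
Match found at i = 3.

k = 3


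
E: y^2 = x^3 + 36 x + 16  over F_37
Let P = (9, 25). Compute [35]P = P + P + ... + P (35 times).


k = 35 = 100011_2 (binary, LSB first: 110001)
Double-and-add from P = (9, 25):
  bit 0 = 1: acc = O + (9, 25) = (9, 25)
  bit 1 = 1: acc = (9, 25) + (31, 18) = (1, 33)
  bit 2 = 0: acc unchanged = (1, 33)
  bit 3 = 0: acc unchanged = (1, 33)
  bit 4 = 0: acc unchanged = (1, 33)
  bit 5 = 1: acc = (1, 33) + (18, 13) = (19, 23)

35P = (19, 23)


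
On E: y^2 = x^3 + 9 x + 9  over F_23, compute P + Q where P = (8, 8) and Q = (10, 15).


P != Q, so use the chord formula.
s = (y2 - y1) / (x2 - x1) = (7) / (2) mod 23 = 15
x3 = s^2 - x1 - x2 mod 23 = 15^2 - 8 - 10 = 0
y3 = s (x1 - x3) - y1 mod 23 = 15 * (8 - 0) - 8 = 20

P + Q = (0, 20)


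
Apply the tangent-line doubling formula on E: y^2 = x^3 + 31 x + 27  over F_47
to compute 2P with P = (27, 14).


Doubling: s = (3 x1^2 + a) / (2 y1)
s = (3*27^2 + 31) / (2*14) mod 47 = 2
x3 = s^2 - 2 x1 mod 47 = 2^2 - 2*27 = 44
y3 = s (x1 - x3) - y1 mod 47 = 2 * (27 - 44) - 14 = 46

2P = (44, 46)


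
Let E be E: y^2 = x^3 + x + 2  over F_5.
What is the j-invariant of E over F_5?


Delta = -16(4 a^3 + 27 b^2) mod 5 = 3
-1728 * (4 a)^3 = -1728 * (4*1)^3 mod 5 = 3
j = 3 * 3^(-1) mod 5 = 1

j = 1 (mod 5)


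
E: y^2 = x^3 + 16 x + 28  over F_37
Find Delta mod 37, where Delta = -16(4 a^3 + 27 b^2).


4 a^3 + 27 b^2 = 4*16^3 + 27*28^2 = 16384 + 21168 = 37552
Delta = -16 * (37552) = -600832
Delta mod 37 = 11

Delta = 11 (mod 37)


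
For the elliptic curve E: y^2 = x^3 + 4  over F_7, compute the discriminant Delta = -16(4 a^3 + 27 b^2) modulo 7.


4 a^3 + 27 b^2 = 4*0^3 + 27*4^2 = 0 + 432 = 432
Delta = -16 * (432) = -6912
Delta mod 7 = 4

Delta = 4 (mod 7)


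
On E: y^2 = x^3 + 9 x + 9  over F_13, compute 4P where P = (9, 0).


k = 4 = 100_2 (binary, LSB first: 001)
Double-and-add from P = (9, 0):
  bit 0 = 0: acc unchanged = O
  bit 1 = 0: acc unchanged = O
  bit 2 = 1: acc = O + O = O

4P = O


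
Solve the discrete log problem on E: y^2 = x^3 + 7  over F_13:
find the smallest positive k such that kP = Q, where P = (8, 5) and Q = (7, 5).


Enumerate multiples of P until we hit Q = (7, 5):
  1P = (8, 5)
  2P = (11, 5)
  3P = (7, 8)
  4P = (7, 5)
Match found at i = 4.

k = 4


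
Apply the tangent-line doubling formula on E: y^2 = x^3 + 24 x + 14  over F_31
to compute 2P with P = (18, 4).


Doubling: s = (3 x1^2 + a) / (2 y1)
s = (3*18^2 + 24) / (2*4) mod 31 = 16
x3 = s^2 - 2 x1 mod 31 = 16^2 - 2*18 = 3
y3 = s (x1 - x3) - y1 mod 31 = 16 * (18 - 3) - 4 = 19

2P = (3, 19)


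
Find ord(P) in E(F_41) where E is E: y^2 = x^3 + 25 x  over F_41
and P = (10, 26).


Compute successive multiples of P until we hit O:
  1P = (10, 26)
  2P = (37, 0)
  3P = (10, 15)
  4P = O

ord(P) = 4


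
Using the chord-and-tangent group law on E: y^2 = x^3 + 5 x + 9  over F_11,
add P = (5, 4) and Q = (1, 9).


P != Q, so use the chord formula.
s = (y2 - y1) / (x2 - x1) = (5) / (7) mod 11 = 7
x3 = s^2 - x1 - x2 mod 11 = 7^2 - 5 - 1 = 10
y3 = s (x1 - x3) - y1 mod 11 = 7 * (5 - 10) - 4 = 5

P + Q = (10, 5)


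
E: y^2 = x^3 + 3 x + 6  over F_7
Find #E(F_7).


For each x in F_7, count y with y^2 = x^3 + 3 x + 6 mod 7:
  x = 3: RHS = 0, y in [0]  -> 1 point(s)
  x = 6: RHS = 2, y in [3, 4]  -> 2 point(s)
Affine points: 3. Add the point at infinity: total = 4.

#E(F_7) = 4


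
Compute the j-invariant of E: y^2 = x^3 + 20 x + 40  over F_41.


Delta = -16(4 a^3 + 27 b^2) mod 41 = 27
-1728 * (4 a)^3 = -1728 * (4*20)^3 mod 41 = 7
j = 7 * 27^(-1) mod 41 = 20

j = 20 (mod 41)


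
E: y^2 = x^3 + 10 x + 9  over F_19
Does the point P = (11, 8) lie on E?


Check whether y^2 = x^3 + 10 x + 9 (mod 19) for (x, y) = (11, 8).
LHS: y^2 = 8^2 mod 19 = 7
RHS: x^3 + 10 x + 9 = 11^3 + 10*11 + 9 mod 19 = 6
LHS != RHS

No, not on the curve


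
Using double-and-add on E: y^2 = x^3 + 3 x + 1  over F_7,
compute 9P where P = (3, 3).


k = 9 = 1001_2 (binary, LSB first: 1001)
Double-and-add from P = (3, 3):
  bit 0 = 1: acc = O + (3, 3) = (3, 3)
  bit 1 = 0: acc unchanged = (3, 3)
  bit 2 = 0: acc unchanged = (3, 3)
  bit 3 = 1: acc = (3, 3) + (6, 5) = (0, 6)

9P = (0, 6)


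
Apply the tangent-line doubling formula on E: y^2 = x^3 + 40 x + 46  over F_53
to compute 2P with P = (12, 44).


Doubling: s = (3 x1^2 + a) / (2 y1)
s = (3*12^2 + 40) / (2*44) mod 53 = 15
x3 = s^2 - 2 x1 mod 53 = 15^2 - 2*12 = 42
y3 = s (x1 - x3) - y1 mod 53 = 15 * (12 - 42) - 44 = 36

2P = (42, 36)


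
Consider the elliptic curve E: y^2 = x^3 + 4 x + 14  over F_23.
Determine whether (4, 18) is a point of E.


Check whether y^2 = x^3 + 4 x + 14 (mod 23) for (x, y) = (4, 18).
LHS: y^2 = 18^2 mod 23 = 2
RHS: x^3 + 4 x + 14 = 4^3 + 4*4 + 14 mod 23 = 2
LHS = RHS

Yes, on the curve


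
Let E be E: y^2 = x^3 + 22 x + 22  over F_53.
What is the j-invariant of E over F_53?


Delta = -16(4 a^3 + 27 b^2) mod 53 = 52
-1728 * (4 a)^3 = -1728 * (4*22)^3 mod 53 = 11
j = 11 * 52^(-1) mod 53 = 42

j = 42 (mod 53)


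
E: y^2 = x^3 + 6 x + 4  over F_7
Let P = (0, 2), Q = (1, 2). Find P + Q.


P != Q, so use the chord formula.
s = (y2 - y1) / (x2 - x1) = (0) / (1) mod 7 = 0
x3 = s^2 - x1 - x2 mod 7 = 0^2 - 0 - 1 = 6
y3 = s (x1 - x3) - y1 mod 7 = 0 * (0 - 6) - 2 = 5

P + Q = (6, 5)


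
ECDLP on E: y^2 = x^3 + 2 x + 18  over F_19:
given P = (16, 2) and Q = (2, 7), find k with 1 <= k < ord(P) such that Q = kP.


Enumerate multiples of P until we hit Q = (2, 7):
  1P = (16, 2)
  2P = (17, 5)
  3P = (14, 4)
  4P = (9, 10)
  5P = (5, 18)
  6P = (2, 7)
Match found at i = 6.

k = 6


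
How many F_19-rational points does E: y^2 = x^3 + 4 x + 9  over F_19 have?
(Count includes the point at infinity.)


For each x in F_19, count y with y^2 = x^3 + 4 x + 9 mod 19:
  x = 0: RHS = 9, y in [3, 16]  -> 2 point(s)
  x = 2: RHS = 6, y in [5, 14]  -> 2 point(s)
  x = 7: RHS = 0, y in [0]  -> 1 point(s)
  x = 10: RHS = 4, y in [2, 17]  -> 2 point(s)
  x = 11: RHS = 16, y in [4, 15]  -> 2 point(s)
  x = 13: RHS = 16, y in [4, 15]  -> 2 point(s)
  x = 14: RHS = 16, y in [4, 15]  -> 2 point(s)
  x = 15: RHS = 5, y in [9, 10]  -> 2 point(s)
  x = 18: RHS = 4, y in [2, 17]  -> 2 point(s)
Affine points: 17. Add the point at infinity: total = 18.

#E(F_19) = 18


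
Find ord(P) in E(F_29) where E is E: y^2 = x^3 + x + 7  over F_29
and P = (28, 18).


Compute successive multiples of P until we hit O:
  1P = (28, 18)
  2P = (26, 8)
  3P = (0, 6)
  4P = (0, 23)
  5P = (26, 21)
  6P = (28, 11)
  7P = O

ord(P) = 7


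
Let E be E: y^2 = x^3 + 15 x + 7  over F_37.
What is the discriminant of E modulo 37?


4 a^3 + 27 b^2 = 4*15^3 + 27*7^2 = 13500 + 1323 = 14823
Delta = -16 * (14823) = -237168
Delta mod 37 = 2

Delta = 2 (mod 37)


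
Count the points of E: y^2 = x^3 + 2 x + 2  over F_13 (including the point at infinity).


For each x in F_13, count y with y^2 = x^3 + 2 x + 2 mod 13:
  x = 2: RHS = 1, y in [1, 12]  -> 2 point(s)
  x = 3: RHS = 9, y in [3, 10]  -> 2 point(s)
  x = 4: RHS = 9, y in [3, 10]  -> 2 point(s)
  x = 6: RHS = 9, y in [3, 10]  -> 2 point(s)
  x = 8: RHS = 10, y in [6, 7]  -> 2 point(s)
  x = 11: RHS = 3, y in [4, 9]  -> 2 point(s)
  x = 12: RHS = 12, y in [5, 8]  -> 2 point(s)
Affine points: 14. Add the point at infinity: total = 15.

#E(F_13) = 15


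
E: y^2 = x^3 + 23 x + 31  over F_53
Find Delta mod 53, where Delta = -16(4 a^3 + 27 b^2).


4 a^3 + 27 b^2 = 4*23^3 + 27*31^2 = 48668 + 25947 = 74615
Delta = -16 * (74615) = -1193840
Delta mod 53 = 38

Delta = 38 (mod 53)


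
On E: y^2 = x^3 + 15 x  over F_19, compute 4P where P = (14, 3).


k = 4 = 100_2 (binary, LSB first: 001)
Double-and-add from P = (14, 3):
  bit 0 = 0: acc unchanged = O
  bit 1 = 0: acc unchanged = O
  bit 2 = 1: acc = O + (9, 16) = (9, 16)

4P = (9, 16)


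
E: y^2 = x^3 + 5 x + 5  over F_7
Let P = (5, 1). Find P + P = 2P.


Doubling: s = (3 x1^2 + a) / (2 y1)
s = (3*5^2 + 5) / (2*1) mod 7 = 5
x3 = s^2 - 2 x1 mod 7 = 5^2 - 2*5 = 1
y3 = s (x1 - x3) - y1 mod 7 = 5 * (5 - 1) - 1 = 5

2P = (1, 5)


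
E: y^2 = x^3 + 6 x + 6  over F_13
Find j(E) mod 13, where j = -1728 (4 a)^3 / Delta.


Delta = -16(4 a^3 + 27 b^2) mod 13 = 4
-1728 * (4 a)^3 = -1728 * (4*6)^3 mod 13 = 5
j = 5 * 4^(-1) mod 13 = 11

j = 11 (mod 13)


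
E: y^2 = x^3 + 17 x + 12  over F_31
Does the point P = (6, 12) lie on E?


Check whether y^2 = x^3 + 17 x + 12 (mod 31) for (x, y) = (6, 12).
LHS: y^2 = 12^2 mod 31 = 20
RHS: x^3 + 17 x + 12 = 6^3 + 17*6 + 12 mod 31 = 20
LHS = RHS

Yes, on the curve


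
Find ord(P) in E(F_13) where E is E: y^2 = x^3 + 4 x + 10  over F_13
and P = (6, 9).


Compute successive multiples of P until we hit O:
  1P = (6, 9)
  2P = (2, 0)
  3P = (6, 4)
  4P = O

ord(P) = 4


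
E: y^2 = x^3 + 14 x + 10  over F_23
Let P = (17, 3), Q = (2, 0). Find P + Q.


P != Q, so use the chord formula.
s = (y2 - y1) / (x2 - x1) = (20) / (8) mod 23 = 14
x3 = s^2 - x1 - x2 mod 23 = 14^2 - 17 - 2 = 16
y3 = s (x1 - x3) - y1 mod 23 = 14 * (17 - 16) - 3 = 11

P + Q = (16, 11)


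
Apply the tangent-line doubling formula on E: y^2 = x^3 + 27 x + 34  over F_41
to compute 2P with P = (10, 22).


Doubling: s = (3 x1^2 + a) / (2 y1)
s = (3*10^2 + 27) / (2*22) mod 41 = 27
x3 = s^2 - 2 x1 mod 41 = 27^2 - 2*10 = 12
y3 = s (x1 - x3) - y1 mod 41 = 27 * (10 - 12) - 22 = 6

2P = (12, 6)


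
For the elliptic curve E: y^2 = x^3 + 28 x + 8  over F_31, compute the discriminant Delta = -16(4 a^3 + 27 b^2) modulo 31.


4 a^3 + 27 b^2 = 4*28^3 + 27*8^2 = 87808 + 1728 = 89536
Delta = -16 * (89536) = -1432576
Delta mod 31 = 27

Delta = 27 (mod 31)


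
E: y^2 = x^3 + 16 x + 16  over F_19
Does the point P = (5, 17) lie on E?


Check whether y^2 = x^3 + 16 x + 16 (mod 19) for (x, y) = (5, 17).
LHS: y^2 = 17^2 mod 19 = 4
RHS: x^3 + 16 x + 16 = 5^3 + 16*5 + 16 mod 19 = 12
LHS != RHS

No, not on the curve


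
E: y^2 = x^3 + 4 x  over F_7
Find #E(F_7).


For each x in F_7, count y with y^2 = x^3 + 4 x + 0 mod 7:
  x = 0: RHS = 0, y in [0]  -> 1 point(s)
  x = 2: RHS = 2, y in [3, 4]  -> 2 point(s)
  x = 3: RHS = 4, y in [2, 5]  -> 2 point(s)
  x = 6: RHS = 2, y in [3, 4]  -> 2 point(s)
Affine points: 7. Add the point at infinity: total = 8.

#E(F_7) = 8


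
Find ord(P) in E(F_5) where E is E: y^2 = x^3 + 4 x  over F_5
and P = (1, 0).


Compute successive multiples of P until we hit O:
  1P = (1, 0)
  2P = O

ord(P) = 2


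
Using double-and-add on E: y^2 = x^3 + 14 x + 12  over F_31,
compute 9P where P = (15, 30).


k = 9 = 1001_2 (binary, LSB first: 1001)
Double-and-add from P = (15, 30):
  bit 0 = 1: acc = O + (15, 30) = (15, 30)
  bit 1 = 0: acc unchanged = (15, 30)
  bit 2 = 0: acc unchanged = (15, 30)
  bit 3 = 1: acc = (15, 30) + (27, 4) = (29, 21)

9P = (29, 21)


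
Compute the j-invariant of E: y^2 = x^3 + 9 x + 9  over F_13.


Delta = -16(4 a^3 + 27 b^2) mod 13 = 5
-1728 * (4 a)^3 = -1728 * (4*9)^3 mod 13 = 12
j = 12 * 5^(-1) mod 13 = 5

j = 5 (mod 13)


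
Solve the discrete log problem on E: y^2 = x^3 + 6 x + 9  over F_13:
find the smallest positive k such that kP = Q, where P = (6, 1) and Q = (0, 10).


Enumerate multiples of P until we hit Q = (0, 10):
  1P = (6, 1)
  2P = (0, 3)
  3P = (10, 9)
  4P = (1, 9)
  5P = (7, 11)
  6P = (9, 8)
  7P = (2, 4)
  8P = (8, 7)
  9P = (8, 6)
  10P = (2, 9)
  11P = (9, 5)
  12P = (7, 2)
  13P = (1, 4)
  14P = (10, 4)
  15P = (0, 10)
Match found at i = 15.

k = 15
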